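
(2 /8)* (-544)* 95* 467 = -6033640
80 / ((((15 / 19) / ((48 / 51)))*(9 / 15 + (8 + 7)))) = 12160 / 1989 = 6.11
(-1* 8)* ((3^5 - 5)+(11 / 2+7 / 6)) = -5872 / 3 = -1957.33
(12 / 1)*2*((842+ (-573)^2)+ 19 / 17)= 134302224 / 17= 7900130.82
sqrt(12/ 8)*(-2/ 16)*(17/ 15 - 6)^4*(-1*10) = 858.78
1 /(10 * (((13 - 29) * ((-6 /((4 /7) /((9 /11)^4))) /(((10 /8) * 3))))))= 14641 /2939328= 0.00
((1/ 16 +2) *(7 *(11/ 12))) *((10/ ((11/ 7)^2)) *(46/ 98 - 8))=-12915/ 32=-403.59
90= 90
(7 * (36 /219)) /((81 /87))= 812 /657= 1.24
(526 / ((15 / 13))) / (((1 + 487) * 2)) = 3419 / 7320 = 0.47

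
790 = 790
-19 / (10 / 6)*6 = -342 / 5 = -68.40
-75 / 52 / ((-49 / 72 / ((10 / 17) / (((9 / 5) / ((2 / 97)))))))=15000 / 1050413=0.01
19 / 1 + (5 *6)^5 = 24300019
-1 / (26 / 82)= -41 / 13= -3.15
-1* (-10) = 10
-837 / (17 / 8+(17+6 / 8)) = -2232 / 53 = -42.11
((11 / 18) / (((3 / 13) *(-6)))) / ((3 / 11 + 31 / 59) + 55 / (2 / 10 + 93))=-21624031 / 68017806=-0.32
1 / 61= 0.02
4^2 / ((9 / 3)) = 16 / 3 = 5.33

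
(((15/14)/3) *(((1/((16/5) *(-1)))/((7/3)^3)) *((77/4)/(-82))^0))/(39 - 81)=225/1075648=0.00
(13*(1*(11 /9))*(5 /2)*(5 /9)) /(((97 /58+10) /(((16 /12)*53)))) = 21979100 /164511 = 133.60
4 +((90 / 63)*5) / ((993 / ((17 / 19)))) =529126 / 132069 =4.01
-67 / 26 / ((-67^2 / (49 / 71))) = 49 / 123682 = 0.00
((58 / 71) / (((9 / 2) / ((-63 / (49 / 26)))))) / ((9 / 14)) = -6032 / 639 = -9.44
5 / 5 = 1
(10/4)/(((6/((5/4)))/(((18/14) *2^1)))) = 75/56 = 1.34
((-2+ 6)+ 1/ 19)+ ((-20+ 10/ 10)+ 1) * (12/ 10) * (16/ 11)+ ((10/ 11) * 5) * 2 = -19097/ 1045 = -18.27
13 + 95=108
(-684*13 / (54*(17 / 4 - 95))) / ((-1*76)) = -26 / 1089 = -0.02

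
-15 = -15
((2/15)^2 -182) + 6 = -39596/225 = -175.98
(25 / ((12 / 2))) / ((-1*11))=-25 / 66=-0.38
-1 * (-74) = 74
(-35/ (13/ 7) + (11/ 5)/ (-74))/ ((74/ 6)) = -272379/ 177970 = -1.53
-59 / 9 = -6.56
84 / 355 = 0.24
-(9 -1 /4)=-8.75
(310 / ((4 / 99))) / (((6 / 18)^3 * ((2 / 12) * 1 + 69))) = 248589 / 83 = 2995.05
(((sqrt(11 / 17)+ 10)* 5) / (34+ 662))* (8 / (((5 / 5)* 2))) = 5* sqrt(187) / 2958+ 25 / 87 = 0.31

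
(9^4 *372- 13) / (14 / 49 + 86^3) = 17084753 / 4452394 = 3.84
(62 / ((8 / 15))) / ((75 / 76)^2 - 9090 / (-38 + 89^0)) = 1656268 / 3514131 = 0.47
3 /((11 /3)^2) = 27 /121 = 0.22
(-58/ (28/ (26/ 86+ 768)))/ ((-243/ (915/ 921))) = 292212265/ 44909802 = 6.51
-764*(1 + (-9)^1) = 6112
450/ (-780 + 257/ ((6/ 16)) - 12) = -135/ 32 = -4.22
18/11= 1.64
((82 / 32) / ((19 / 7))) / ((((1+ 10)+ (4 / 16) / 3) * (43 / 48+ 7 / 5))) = 7380 / 198911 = 0.04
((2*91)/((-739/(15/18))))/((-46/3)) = 455/33994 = 0.01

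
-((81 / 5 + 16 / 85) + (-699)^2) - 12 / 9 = -124597774 / 255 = -488618.72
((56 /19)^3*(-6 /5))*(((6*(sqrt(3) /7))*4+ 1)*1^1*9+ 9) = -32514048*sqrt(3) /34295-18966528 /34295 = -2195.15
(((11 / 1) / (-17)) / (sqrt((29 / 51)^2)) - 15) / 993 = -156 / 9599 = -0.02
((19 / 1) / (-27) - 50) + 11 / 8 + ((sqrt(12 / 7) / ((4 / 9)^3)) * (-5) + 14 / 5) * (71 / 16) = -258795 * sqrt(21) / 3584 - 4982 / 135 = -367.80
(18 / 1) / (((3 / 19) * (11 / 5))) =570 / 11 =51.82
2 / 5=0.40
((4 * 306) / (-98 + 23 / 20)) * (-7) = 171360 / 1937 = 88.47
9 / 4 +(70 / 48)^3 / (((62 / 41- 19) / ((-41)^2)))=-2932686307 / 9911808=-295.88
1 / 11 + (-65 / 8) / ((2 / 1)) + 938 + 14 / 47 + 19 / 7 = 54258397 / 57904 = 937.04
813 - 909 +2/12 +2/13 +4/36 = -22363/234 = -95.57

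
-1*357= -357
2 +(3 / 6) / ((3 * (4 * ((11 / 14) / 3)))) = 95 / 44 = 2.16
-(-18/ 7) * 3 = 54/ 7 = 7.71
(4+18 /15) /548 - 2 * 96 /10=-26291 /1370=-19.19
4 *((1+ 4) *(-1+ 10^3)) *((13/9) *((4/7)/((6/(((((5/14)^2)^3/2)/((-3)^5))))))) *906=-5674296875/533655864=-10.63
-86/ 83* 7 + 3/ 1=-353/ 83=-4.25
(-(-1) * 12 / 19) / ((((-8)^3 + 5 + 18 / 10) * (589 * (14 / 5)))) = -25 / 32979877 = -0.00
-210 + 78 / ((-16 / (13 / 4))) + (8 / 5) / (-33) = -1192711 / 5280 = -225.89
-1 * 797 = -797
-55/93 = -0.59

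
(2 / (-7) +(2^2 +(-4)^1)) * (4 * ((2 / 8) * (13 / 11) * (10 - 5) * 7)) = -130 / 11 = -11.82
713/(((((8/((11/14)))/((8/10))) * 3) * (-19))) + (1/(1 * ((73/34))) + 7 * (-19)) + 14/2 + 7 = -69623479/582540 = -119.52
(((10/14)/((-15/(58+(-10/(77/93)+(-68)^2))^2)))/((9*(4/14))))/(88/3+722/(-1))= 32325163264/55442079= 583.04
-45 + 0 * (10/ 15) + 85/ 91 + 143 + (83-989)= -73443/ 91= -807.07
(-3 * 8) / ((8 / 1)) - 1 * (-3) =0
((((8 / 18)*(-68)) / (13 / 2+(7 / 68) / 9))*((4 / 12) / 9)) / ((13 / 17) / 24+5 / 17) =-2515456 / 4770045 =-0.53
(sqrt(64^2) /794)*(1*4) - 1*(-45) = 17993 /397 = 45.32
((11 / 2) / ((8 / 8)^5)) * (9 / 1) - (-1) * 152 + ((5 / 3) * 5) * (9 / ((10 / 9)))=269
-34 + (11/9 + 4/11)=-32.41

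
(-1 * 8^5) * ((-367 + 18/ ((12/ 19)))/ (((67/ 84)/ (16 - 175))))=-148144324608/ 67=-2211109322.51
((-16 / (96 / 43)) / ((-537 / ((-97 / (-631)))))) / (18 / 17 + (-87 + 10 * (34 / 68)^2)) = -70907 / 2883926817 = -0.00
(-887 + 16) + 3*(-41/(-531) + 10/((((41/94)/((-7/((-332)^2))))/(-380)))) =-43449752549/49993473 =-869.11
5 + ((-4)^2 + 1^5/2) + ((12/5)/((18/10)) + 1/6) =23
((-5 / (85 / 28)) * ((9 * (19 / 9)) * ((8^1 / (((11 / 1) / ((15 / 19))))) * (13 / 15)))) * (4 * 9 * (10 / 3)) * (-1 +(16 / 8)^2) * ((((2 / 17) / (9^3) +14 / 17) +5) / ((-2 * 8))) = 525419440 / 257499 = 2040.47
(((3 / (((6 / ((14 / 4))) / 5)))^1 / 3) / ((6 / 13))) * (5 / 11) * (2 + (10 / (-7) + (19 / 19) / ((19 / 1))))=26975 / 15048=1.79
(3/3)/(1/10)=10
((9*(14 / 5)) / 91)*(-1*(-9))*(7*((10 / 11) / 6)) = 378 / 143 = 2.64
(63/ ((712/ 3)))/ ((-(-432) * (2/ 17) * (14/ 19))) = 323/ 45568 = 0.01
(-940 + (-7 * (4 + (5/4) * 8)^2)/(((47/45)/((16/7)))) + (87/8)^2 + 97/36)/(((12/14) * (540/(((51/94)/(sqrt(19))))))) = -12311522111 * sqrt(19)/52218639360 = -1.03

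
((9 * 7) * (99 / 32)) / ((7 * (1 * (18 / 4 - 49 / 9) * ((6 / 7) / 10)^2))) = -1091475 / 272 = -4012.78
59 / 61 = 0.97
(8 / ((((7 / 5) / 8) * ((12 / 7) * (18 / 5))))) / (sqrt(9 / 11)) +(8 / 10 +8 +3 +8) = 200 * sqrt(11) / 81 +99 / 5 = 27.99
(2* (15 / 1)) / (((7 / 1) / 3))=90 / 7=12.86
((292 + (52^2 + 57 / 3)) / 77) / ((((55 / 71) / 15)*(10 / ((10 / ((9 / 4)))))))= 285420 / 847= 336.98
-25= -25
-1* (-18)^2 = -324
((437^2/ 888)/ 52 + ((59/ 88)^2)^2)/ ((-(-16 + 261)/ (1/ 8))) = -75074084887/ 33922127855616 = -0.00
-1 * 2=-2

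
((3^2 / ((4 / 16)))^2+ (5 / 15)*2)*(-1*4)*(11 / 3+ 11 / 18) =-599060 / 27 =-22187.41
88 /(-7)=-88 /7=-12.57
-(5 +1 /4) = -21 /4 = -5.25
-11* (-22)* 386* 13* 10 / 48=1517945 / 6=252990.83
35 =35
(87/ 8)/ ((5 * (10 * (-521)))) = -87/ 208400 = -0.00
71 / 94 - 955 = -89699 / 94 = -954.24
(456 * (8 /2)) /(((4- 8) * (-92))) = 114 /23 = 4.96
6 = 6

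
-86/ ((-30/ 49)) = 2107/ 15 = 140.47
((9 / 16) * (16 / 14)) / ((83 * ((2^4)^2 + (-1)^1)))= 3 / 98770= 0.00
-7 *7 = -49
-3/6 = -1/2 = -0.50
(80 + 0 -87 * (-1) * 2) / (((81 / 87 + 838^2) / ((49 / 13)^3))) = 866602534 / 44742131291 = 0.02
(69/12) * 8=46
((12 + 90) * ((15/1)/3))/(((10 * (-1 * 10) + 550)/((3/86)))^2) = 17/5547000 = 0.00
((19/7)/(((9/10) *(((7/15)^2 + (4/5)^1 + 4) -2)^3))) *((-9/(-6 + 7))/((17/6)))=-12985312500/37252573841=-0.35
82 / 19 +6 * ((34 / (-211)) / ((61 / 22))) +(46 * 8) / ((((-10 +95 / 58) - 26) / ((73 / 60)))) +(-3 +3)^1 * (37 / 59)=-66256048622 / 7310792355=-9.06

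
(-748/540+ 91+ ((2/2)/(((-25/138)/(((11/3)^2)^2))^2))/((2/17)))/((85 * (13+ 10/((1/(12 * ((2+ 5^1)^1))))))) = 3855499664416/33035090625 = 116.71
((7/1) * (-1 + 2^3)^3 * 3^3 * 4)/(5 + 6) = 259308/11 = 23573.45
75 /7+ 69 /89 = 7158 /623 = 11.49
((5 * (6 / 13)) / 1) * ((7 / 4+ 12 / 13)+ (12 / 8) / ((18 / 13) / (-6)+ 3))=5015 / 676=7.42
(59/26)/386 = 59/10036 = 0.01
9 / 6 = 3 / 2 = 1.50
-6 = -6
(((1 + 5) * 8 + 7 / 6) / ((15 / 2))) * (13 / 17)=767 / 153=5.01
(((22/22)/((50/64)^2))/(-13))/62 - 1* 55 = -13853637/251875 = -55.00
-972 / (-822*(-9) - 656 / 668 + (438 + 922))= -27054 / 243737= -0.11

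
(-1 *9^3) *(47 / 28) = -34263 / 28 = -1223.68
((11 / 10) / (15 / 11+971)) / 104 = 121 / 11123840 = 0.00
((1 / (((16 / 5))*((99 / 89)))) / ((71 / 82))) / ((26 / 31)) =565595 / 1462032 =0.39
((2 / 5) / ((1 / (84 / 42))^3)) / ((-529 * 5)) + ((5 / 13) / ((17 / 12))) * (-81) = -64277036 / 2922725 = -21.99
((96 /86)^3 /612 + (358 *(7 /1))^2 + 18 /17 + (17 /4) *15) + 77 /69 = 2342772203879989 /373046844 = 6280101.93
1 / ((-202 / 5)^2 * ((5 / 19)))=95 / 40804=0.00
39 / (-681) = -13 / 227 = -0.06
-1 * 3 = -3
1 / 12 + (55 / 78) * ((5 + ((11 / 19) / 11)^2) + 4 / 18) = 1909597 / 506844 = 3.77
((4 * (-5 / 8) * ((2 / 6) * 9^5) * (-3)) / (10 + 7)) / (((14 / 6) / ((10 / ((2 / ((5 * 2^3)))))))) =88573500 / 119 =744315.13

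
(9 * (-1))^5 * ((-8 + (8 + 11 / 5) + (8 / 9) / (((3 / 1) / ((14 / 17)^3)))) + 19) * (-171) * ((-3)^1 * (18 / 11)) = -1059064781.91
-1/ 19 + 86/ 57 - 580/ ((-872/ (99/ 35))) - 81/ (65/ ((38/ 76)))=7673527/ 2826915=2.71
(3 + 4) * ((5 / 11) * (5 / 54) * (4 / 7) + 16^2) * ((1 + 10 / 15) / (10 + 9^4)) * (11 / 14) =0.36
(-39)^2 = 1521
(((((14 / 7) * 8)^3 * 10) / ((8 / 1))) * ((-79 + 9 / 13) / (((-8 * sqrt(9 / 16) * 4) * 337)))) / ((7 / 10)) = 6515200 / 92001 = 70.82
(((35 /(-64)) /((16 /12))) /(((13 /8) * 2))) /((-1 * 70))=3 /1664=0.00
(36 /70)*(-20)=-72 /7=-10.29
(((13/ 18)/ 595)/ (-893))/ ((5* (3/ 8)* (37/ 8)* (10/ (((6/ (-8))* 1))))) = 0.00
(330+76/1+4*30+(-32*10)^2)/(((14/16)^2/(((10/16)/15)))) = 823408/147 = 5601.41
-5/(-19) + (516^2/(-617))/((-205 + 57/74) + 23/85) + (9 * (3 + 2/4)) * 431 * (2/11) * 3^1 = 1225493897090336/165434190559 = 7407.74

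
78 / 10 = 39 / 5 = 7.80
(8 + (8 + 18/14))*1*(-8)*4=-3872/7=-553.14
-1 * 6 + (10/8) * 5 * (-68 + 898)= 10363/2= 5181.50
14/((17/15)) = 210/17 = 12.35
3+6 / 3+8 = 13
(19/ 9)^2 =361/ 81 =4.46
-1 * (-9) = 9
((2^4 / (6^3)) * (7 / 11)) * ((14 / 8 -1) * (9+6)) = 35 / 66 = 0.53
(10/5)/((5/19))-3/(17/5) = 571/85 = 6.72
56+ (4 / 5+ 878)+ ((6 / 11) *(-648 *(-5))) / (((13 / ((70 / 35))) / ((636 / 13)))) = 132327366 / 9295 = 14236.40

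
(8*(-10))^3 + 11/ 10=-511998.90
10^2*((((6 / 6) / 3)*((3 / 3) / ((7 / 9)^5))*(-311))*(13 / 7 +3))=-176905.92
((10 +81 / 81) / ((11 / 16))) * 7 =112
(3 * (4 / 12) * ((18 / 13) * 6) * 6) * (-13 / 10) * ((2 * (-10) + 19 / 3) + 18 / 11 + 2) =35748 / 55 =649.96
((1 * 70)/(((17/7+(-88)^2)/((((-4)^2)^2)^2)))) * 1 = 6422528/10845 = 592.21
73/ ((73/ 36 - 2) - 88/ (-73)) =191844/ 3241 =59.19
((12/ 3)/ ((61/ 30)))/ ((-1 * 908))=-30/ 13847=-0.00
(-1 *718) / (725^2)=-718 / 525625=-0.00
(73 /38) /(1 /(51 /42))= 1241 /532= 2.33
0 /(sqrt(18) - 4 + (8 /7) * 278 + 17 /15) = 0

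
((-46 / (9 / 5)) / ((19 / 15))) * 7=-8050 / 57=-141.23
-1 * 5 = -5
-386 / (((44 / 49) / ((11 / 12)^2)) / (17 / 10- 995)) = 344433397 / 960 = 358784.79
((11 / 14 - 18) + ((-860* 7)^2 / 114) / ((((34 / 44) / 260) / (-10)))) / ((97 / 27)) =-130595907541761 / 438634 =-297733207.05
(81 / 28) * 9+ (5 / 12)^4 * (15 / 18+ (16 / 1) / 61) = 1384918151 / 53125632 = 26.07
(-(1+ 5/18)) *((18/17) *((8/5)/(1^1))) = -184/85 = -2.16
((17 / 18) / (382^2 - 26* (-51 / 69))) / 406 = 391 / 24530719752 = 0.00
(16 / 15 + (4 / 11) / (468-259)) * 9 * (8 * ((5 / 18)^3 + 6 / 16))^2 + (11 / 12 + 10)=876694058749 / 8145219060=107.63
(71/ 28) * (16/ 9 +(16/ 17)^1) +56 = 67360/ 1071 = 62.89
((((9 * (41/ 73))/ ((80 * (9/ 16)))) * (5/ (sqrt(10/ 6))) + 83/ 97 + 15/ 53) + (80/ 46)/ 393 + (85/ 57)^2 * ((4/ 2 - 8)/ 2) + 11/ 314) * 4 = -19290080597358/ 877917264941 + 164 * sqrt(15)/ 365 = -20.23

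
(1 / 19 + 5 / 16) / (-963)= -37 / 97584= -0.00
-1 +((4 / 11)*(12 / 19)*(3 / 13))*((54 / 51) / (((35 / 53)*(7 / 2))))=-11041553 / 11316305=-0.98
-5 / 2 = -2.50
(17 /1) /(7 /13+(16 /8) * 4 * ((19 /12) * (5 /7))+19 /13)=357 /232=1.54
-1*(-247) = 247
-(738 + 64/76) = -14038/19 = -738.84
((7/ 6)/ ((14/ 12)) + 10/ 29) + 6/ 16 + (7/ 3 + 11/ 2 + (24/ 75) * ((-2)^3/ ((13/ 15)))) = 298553/ 45240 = 6.60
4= 4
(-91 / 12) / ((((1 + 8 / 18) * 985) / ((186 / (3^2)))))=-217 / 1970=-0.11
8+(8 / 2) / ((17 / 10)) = 176 / 17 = 10.35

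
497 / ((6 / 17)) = 8449 / 6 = 1408.17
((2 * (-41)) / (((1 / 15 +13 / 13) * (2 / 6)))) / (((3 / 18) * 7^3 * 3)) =-1.34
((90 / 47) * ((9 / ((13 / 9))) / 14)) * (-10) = -36450 / 4277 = -8.52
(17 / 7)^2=289 / 49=5.90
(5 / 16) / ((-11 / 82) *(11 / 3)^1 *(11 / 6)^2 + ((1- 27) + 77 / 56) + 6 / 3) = -5535 / 430016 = -0.01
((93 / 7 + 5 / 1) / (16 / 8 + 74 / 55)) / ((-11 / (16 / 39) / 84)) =-5120 / 299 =-17.12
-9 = -9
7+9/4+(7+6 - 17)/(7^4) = 88821/9604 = 9.25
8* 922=7376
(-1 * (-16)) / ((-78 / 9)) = -24 / 13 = -1.85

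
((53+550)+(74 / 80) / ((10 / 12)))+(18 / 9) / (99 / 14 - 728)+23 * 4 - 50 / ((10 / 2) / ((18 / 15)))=690469423 / 1009300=684.11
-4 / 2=-2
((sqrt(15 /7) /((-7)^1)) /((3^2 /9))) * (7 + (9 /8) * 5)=-101 * sqrt(105) /392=-2.64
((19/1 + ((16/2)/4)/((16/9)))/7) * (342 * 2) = 3933/2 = 1966.50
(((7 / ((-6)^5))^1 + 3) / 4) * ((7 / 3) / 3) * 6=163247 / 46656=3.50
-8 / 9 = -0.89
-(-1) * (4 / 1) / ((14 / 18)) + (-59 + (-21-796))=-870.86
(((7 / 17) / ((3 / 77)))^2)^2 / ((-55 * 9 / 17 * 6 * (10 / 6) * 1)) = -7672950131 / 179078850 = -42.85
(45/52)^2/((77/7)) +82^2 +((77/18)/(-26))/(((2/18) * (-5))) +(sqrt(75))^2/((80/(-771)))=446275387/74360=6001.55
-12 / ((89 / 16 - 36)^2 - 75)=-3072 / 217969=-0.01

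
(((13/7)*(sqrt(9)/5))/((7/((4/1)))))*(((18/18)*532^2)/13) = 69312/5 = 13862.40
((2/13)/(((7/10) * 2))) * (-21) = -30/13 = -2.31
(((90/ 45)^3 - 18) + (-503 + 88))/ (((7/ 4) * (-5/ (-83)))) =-28220/ 7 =-4031.43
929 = 929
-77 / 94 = -0.82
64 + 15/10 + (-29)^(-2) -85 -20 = -66437/1682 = -39.50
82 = 82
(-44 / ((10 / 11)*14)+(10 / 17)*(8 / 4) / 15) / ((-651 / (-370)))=-446294 / 232407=-1.92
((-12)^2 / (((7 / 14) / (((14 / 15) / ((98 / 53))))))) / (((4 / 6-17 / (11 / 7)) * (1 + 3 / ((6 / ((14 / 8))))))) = -447744 / 58625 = -7.64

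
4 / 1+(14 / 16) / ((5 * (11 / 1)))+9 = 5727 / 440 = 13.02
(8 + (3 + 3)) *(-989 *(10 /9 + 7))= -1010758 /9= -112306.44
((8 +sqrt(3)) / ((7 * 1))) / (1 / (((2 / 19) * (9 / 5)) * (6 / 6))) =18 * sqrt(3) / 665 +144 / 665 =0.26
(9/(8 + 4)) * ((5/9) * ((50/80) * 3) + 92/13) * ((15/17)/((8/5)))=11175/3328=3.36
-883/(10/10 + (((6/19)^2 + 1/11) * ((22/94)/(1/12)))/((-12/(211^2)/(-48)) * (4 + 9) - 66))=-176089767701191/197804445421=-890.22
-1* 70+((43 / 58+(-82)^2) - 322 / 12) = 576628 / 87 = 6627.91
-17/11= -1.55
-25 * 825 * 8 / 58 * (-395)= 32587500 / 29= 1123706.90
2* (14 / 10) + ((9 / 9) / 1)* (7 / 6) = 119 / 30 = 3.97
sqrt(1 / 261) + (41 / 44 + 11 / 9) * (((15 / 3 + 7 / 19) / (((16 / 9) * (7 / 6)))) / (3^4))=sqrt(29) / 87 + 14501 / 210672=0.13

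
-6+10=4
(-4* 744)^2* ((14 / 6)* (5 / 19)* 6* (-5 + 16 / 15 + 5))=661291008 / 19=34804789.89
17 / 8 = 2.12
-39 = -39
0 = 0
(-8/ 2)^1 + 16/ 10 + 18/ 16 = -51/ 40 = -1.28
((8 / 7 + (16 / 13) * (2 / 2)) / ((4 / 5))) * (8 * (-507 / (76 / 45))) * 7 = -947700 / 19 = -49878.95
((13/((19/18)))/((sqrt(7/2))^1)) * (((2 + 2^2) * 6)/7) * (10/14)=42120 * sqrt(14)/6517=24.18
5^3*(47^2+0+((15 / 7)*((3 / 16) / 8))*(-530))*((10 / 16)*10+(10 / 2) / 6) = 10388136875 / 5376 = 1932317.13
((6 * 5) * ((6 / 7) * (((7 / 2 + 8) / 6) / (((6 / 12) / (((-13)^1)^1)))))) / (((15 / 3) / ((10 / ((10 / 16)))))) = -28704 / 7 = -4100.57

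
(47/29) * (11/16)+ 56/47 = 50283/21808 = 2.31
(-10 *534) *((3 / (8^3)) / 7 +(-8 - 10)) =86119515 / 896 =96115.53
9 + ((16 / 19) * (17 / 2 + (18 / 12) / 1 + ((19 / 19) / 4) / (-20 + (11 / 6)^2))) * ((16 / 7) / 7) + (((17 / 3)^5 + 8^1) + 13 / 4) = 3179705796451 / 542054268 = 5866.03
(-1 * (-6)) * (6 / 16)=9 / 4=2.25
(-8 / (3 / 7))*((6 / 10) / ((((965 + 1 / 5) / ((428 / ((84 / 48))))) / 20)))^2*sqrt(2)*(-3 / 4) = 5275699200*sqrt(2) / 40757983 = 183.06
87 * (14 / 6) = 203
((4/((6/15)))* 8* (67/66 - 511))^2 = 1812685249600/1089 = 1664541092.38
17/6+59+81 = 857/6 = 142.83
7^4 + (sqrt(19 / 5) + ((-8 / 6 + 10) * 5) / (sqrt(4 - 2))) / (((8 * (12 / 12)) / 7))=7 * sqrt(95) / 40 + 455 * sqrt(2) / 24 + 2401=2429.52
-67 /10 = -6.70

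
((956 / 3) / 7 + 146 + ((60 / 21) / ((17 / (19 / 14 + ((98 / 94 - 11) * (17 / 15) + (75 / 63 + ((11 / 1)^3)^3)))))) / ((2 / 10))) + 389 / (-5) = 1163647247982563 / 587265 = 1981468754.28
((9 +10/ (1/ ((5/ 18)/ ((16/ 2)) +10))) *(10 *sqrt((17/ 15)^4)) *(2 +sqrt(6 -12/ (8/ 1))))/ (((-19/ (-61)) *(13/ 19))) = 138793117/ 10530 +138793117 *sqrt(2)/ 14040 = 27161.01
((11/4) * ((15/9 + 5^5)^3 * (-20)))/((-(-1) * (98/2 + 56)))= -1296890056000/81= -16010988345.68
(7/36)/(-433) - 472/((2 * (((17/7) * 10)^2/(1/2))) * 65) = -25819829/7320514500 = -0.00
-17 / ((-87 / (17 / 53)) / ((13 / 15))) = 3757 / 69165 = 0.05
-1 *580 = -580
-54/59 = -0.92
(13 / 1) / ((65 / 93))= 93 / 5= 18.60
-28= -28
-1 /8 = -0.12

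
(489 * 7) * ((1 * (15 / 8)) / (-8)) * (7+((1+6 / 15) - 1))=-379953 / 64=-5936.77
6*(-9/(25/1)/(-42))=9/175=0.05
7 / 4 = 1.75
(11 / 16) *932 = 2563 / 4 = 640.75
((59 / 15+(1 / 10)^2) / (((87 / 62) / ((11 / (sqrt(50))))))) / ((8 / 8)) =403403*sqrt(2) / 130500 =4.37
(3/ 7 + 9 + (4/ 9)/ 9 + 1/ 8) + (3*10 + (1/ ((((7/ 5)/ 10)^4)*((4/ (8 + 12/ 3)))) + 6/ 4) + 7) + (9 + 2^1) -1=12240399365/ 1555848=7867.35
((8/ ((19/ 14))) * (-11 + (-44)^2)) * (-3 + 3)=0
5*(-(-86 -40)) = 630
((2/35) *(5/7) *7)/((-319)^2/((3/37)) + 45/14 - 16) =12/52711661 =0.00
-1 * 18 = -18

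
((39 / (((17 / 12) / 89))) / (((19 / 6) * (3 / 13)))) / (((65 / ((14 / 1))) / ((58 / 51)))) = 22547616 / 27455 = 821.26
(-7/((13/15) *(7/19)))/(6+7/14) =-570/169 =-3.37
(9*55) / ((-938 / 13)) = -6.86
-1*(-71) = 71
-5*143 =-715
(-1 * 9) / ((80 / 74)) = -333 / 40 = -8.32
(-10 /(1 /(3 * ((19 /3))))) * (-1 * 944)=179360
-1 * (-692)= 692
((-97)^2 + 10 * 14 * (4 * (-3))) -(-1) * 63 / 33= 85040 / 11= 7730.91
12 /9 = 4 /3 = 1.33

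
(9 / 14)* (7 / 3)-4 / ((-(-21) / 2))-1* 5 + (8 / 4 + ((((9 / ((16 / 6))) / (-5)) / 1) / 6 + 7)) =8411 / 1680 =5.01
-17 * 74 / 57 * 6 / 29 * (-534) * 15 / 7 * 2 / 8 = 5038290 / 3857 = 1306.27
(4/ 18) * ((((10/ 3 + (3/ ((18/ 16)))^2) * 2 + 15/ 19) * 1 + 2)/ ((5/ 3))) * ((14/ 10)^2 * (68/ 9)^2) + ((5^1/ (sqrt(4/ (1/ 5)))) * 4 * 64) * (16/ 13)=705.51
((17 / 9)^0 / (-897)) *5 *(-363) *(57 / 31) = 34485 / 9269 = 3.72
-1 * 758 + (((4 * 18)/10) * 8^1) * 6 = -2062/5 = -412.40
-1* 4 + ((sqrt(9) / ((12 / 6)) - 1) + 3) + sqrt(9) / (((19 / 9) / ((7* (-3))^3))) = -500113 / 38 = -13160.87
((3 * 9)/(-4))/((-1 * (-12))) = -9/16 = -0.56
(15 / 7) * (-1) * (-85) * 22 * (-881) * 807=-19942624350 / 7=-2848946335.71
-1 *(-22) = 22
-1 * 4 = -4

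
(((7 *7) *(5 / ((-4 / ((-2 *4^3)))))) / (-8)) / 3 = -980 / 3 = -326.67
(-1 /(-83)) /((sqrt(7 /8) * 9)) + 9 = 2 * sqrt(14) /5229 + 9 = 9.00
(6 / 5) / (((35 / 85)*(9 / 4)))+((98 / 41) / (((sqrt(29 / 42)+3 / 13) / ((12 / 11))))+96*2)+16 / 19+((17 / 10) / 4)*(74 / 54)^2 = 198744*sqrt(1218) / 2039873+306940488672233 / 1582239731688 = 197.39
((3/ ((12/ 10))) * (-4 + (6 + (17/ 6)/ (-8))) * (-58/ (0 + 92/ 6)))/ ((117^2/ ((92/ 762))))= -11455/ 83448144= -0.00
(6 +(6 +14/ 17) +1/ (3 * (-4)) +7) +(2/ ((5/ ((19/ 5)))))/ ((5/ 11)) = 588647/ 25500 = 23.08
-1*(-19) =19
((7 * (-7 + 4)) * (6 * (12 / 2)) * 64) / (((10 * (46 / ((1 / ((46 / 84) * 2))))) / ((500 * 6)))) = -152409600 / 529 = -288108.88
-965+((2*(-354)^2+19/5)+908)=1252894/5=250578.80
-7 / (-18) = 7 / 18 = 0.39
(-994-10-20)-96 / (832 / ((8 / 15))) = -66564 / 65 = -1024.06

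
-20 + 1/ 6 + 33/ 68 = -3947/ 204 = -19.35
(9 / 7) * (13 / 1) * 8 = 936 / 7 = 133.71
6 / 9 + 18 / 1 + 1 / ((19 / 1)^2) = 20219 / 1083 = 18.67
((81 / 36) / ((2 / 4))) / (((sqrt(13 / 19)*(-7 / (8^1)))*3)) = -12*sqrt(247) / 91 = -2.07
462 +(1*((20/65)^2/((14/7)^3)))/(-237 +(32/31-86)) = 779296456/1686789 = 462.00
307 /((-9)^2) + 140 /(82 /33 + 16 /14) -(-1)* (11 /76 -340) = -767291803 /2579364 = -297.47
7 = 7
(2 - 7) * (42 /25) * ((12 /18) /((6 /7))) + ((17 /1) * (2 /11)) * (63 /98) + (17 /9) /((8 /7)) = -80209 /27720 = -2.89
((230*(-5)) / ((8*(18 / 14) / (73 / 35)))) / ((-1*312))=8395 / 11232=0.75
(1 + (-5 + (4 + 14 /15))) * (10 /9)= 28 /27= 1.04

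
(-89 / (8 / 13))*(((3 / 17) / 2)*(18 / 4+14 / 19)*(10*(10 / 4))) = -17268225 / 10336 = -1670.69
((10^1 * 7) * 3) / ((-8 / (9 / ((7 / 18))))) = -1215 / 2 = -607.50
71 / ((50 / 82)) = 2911 / 25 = 116.44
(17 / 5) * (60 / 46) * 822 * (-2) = -7290.78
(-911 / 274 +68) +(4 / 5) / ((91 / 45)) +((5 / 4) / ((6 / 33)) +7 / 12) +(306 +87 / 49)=796531315 / 2094456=380.30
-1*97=-97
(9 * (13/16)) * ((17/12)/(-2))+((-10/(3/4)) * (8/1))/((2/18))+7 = -122647/128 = -958.18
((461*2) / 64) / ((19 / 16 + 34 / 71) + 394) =32731 / 898954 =0.04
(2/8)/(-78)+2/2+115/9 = 12893/936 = 13.77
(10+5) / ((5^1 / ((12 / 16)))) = 9 / 4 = 2.25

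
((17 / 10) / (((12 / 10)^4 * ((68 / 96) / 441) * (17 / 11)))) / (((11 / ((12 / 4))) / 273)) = 1672125 / 68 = 24590.07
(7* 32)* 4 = 896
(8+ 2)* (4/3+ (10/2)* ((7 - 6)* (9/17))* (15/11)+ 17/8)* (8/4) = 158605/1122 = 141.36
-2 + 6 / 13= -20 / 13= -1.54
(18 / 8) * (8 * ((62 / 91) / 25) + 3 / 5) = 16749 / 9100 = 1.84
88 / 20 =22 / 5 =4.40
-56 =-56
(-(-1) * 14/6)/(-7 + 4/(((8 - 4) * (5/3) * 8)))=-280/831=-0.34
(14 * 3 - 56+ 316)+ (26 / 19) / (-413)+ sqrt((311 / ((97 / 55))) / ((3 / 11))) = 11 * sqrt(452505) / 291+ 2369768 / 7847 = 327.42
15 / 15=1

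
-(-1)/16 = 0.06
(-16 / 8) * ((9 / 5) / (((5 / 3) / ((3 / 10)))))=-81 / 125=-0.65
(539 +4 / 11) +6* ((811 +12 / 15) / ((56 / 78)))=5639243 / 770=7323.69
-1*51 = -51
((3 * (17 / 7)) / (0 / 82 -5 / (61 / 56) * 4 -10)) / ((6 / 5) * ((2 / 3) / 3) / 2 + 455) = -9333 / 16534994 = -0.00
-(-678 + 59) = 619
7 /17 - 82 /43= -1093 /731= -1.50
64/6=32/3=10.67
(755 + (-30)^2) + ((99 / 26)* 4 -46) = 21115 / 13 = 1624.23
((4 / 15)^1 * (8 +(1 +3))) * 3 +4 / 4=53 / 5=10.60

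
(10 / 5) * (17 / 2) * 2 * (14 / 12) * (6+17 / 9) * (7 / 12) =59143 / 324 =182.54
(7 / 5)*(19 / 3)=133 / 15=8.87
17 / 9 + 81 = 746 / 9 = 82.89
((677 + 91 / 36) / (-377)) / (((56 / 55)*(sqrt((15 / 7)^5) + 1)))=3230461465 / 80625063168 - 235456375*sqrt(105) / 8958340352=-0.23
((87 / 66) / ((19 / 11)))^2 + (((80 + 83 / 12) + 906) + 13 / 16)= 17229431 / 17328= 994.31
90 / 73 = 1.23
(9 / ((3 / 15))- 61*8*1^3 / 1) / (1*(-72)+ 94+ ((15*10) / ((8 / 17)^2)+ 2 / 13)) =-184288 / 290991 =-0.63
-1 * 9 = -9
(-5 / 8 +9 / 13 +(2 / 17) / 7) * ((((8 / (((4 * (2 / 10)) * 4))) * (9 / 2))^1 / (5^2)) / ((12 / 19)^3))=2380073 / 15841280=0.15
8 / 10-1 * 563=-2811 / 5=-562.20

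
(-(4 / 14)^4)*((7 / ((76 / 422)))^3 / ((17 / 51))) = -56363586 / 48013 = -1173.92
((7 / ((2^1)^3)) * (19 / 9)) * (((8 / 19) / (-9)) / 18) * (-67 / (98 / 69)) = 1541 / 6804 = 0.23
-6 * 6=-36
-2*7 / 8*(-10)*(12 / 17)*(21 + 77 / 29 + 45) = 418110 / 493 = 848.09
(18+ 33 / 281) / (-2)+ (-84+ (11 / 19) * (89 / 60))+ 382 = 92834549 / 320340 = 289.80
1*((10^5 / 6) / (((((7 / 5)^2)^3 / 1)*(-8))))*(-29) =2832031250 / 352947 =8023.96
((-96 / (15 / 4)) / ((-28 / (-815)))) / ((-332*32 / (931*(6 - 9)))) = -65037 / 332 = -195.89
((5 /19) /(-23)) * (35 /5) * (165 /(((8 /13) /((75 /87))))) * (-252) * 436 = 25777001250 /12673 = 2034009.41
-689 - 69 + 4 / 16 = -3031 / 4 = -757.75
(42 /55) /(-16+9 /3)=-42 /715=-0.06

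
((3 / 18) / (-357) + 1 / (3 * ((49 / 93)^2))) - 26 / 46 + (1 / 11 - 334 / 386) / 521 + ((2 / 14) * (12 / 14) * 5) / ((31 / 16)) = 550200251458699 / 579416467234374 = 0.95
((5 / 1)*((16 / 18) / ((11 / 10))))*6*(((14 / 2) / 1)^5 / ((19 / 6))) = 26891200 / 209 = 128666.03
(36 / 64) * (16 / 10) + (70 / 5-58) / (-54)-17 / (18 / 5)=-406 / 135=-3.01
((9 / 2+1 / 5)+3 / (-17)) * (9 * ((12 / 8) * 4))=20763 / 85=244.27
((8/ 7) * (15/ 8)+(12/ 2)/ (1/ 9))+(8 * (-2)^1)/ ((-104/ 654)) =14265/ 91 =156.76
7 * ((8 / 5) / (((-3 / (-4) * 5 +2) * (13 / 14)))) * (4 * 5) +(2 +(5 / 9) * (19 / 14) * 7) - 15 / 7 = 1773997 / 37674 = 47.09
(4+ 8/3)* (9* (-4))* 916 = -219840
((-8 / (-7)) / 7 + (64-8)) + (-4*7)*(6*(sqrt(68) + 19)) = -153656 / 49-336*sqrt(17) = -4521.20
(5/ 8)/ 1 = 5/ 8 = 0.62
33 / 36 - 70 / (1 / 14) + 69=-10921 / 12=-910.08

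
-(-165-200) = 365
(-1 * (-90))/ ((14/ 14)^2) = 90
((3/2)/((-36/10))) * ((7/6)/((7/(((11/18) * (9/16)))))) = -55/2304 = -0.02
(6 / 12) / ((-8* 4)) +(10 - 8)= 127 / 64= 1.98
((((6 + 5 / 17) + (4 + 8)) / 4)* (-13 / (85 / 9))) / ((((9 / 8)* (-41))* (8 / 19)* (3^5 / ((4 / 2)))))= 76817 / 28793070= 0.00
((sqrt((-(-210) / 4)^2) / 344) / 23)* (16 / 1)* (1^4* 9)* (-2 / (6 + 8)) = -135 / 989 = -0.14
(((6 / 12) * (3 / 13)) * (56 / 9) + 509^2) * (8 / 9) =80833496 / 351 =230294.86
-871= -871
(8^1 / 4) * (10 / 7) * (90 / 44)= 450 / 77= 5.84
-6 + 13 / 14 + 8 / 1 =41 / 14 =2.93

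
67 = 67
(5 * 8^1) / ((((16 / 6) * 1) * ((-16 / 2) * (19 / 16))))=-30 / 19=-1.58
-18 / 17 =-1.06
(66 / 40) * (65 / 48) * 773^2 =85446647 / 64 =1335103.86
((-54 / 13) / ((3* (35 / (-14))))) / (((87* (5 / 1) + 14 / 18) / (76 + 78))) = 24948 / 127465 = 0.20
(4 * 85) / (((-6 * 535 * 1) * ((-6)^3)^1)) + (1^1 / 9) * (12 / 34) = 23401 / 589356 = 0.04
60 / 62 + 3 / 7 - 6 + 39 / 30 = -7169 / 2170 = -3.30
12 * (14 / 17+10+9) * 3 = 12132 / 17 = 713.65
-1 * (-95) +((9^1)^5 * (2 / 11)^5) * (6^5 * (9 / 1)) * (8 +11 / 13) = 7263702.18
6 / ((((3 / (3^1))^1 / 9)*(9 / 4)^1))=24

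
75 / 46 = 1.63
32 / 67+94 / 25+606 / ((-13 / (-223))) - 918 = 206458974 / 21775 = 9481.47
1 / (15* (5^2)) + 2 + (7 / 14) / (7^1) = 10889 / 5250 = 2.07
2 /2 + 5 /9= 14 /9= 1.56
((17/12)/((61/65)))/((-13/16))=-340/183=-1.86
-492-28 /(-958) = -235654 /479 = -491.97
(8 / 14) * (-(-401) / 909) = 1604 / 6363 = 0.25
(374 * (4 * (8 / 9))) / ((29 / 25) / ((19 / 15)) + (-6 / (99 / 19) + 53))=1563320 / 62031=25.20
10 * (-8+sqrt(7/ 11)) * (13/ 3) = -1040/ 3+130 * sqrt(77)/ 33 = -312.10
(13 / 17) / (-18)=-13 / 306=-0.04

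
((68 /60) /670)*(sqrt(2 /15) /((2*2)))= 17*sqrt(30) /603000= 0.00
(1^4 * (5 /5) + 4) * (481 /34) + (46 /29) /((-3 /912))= -411.47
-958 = -958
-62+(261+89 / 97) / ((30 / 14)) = 87632 / 1455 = 60.23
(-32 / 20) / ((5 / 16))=-128 / 25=-5.12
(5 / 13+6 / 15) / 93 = 17 / 2015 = 0.01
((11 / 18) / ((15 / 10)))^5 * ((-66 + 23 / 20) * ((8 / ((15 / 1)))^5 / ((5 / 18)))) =-3422341480448 / 30267225703125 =-0.11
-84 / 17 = -4.94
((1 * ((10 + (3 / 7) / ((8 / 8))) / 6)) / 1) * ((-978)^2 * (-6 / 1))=-69823332 / 7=-9974761.71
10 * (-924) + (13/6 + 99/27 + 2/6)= -55403/6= -9233.83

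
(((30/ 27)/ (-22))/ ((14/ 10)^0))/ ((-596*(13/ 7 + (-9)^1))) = -7/ 590040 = -0.00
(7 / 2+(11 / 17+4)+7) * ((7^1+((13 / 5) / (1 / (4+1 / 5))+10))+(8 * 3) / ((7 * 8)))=510983 / 1190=429.40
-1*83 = -83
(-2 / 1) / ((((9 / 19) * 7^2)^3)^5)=-0.00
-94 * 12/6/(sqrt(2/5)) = -94 * sqrt(10) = -297.25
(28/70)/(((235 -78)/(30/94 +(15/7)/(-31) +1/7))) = 8014/8006215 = 0.00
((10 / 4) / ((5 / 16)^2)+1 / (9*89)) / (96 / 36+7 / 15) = 102533 / 12549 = 8.17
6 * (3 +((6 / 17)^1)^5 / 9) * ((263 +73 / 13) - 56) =70655054040 / 18458141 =3827.85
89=89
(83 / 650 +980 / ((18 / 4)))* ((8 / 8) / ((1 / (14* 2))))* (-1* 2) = -35692916 / 2925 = -12202.71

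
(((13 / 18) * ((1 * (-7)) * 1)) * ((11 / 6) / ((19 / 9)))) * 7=-30.73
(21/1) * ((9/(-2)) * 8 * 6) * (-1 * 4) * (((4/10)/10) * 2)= 36288/25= 1451.52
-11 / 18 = -0.61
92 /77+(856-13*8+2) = 58150 /77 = 755.19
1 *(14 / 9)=14 / 9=1.56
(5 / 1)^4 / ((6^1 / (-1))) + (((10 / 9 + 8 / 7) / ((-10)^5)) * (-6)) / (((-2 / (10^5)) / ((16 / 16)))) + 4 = -1497 / 14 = -106.93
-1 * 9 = -9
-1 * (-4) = 4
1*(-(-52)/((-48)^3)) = -0.00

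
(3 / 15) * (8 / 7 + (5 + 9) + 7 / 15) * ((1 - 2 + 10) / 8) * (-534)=-1312839 / 700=-1875.48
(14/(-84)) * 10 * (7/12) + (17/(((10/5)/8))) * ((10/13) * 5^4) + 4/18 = 1699961/52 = 32691.56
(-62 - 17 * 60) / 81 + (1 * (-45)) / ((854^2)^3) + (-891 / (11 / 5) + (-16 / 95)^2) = -118630977843081563899191869 / 283582517470099084238400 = -418.33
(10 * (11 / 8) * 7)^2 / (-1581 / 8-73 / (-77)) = -11413325 / 242306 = -47.10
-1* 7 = -7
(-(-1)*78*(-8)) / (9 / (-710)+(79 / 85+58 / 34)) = -115872 / 487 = -237.93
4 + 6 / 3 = 6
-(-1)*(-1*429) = -429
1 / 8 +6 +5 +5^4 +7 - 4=5113 / 8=639.12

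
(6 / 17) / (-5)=-6 / 85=-0.07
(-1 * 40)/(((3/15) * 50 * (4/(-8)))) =8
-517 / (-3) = 517 / 3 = 172.33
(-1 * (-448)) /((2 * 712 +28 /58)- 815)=0.74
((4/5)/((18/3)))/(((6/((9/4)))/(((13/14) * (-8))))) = -13/35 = -0.37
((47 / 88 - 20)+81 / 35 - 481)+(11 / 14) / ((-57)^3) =-284142918671 / 570394440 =-498.15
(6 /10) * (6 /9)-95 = -473 /5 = -94.60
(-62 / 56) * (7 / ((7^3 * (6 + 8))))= -31 / 19208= -0.00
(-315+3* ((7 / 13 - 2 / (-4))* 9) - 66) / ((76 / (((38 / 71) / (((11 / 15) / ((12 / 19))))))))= -21735 / 10153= -2.14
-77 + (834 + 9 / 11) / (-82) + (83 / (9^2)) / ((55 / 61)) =-2857529 / 33210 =-86.04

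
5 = 5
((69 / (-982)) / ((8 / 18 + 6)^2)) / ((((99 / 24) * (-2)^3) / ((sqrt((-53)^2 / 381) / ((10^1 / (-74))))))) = -1217781 * sqrt(381) / 23074584280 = -0.00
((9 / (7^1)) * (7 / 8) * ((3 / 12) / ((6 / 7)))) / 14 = 3 / 128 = 0.02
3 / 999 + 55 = 18316 / 333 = 55.00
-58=-58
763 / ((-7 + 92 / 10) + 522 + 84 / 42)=3815 / 2631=1.45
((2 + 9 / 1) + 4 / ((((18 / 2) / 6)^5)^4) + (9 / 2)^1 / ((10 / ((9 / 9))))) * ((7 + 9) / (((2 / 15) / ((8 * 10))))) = 127769202225440 / 1162261467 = 109931.55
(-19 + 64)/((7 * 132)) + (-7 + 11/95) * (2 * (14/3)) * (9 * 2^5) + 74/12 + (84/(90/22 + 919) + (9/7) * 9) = -8238845607511/445659060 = -18486.88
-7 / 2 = -3.50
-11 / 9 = -1.22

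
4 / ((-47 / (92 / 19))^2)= 33856 / 797449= 0.04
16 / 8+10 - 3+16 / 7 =79 / 7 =11.29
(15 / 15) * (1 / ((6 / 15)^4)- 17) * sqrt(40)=353 * sqrt(10) / 8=139.54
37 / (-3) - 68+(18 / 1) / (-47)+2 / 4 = -22621 / 282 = -80.22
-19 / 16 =-1.19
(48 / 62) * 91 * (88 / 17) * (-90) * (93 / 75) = -3459456 / 85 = -40699.48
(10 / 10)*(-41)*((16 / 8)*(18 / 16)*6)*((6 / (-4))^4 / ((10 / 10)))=-89667 / 32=-2802.09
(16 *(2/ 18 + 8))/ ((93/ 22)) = 25696/ 837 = 30.70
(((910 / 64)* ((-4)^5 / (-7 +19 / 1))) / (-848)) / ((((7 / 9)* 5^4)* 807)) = 13 / 3564250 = 0.00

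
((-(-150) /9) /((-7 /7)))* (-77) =3850 /3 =1283.33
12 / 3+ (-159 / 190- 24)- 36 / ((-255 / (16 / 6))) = -66087 / 3230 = -20.46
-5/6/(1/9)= -15/2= -7.50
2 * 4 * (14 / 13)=112 / 13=8.62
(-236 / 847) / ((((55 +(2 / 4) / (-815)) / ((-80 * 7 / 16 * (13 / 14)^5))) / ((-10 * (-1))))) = 446340597625 / 364628839806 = 1.22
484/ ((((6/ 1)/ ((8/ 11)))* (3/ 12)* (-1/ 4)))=-2816/ 3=-938.67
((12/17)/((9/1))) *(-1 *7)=-28/51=-0.55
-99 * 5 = -495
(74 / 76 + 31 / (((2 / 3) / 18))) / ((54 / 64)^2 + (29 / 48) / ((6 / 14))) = 146732544 / 371507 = 394.97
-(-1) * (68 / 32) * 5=85 / 8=10.62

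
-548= -548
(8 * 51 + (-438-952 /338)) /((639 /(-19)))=105374 /107991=0.98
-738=-738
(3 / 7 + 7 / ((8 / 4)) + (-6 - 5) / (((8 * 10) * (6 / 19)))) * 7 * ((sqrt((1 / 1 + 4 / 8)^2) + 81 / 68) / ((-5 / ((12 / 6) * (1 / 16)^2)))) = -715957 / 6963200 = -0.10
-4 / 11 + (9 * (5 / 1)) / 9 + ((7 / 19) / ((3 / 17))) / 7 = 3094 / 627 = 4.93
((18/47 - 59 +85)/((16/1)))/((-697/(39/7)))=-6045/458626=-0.01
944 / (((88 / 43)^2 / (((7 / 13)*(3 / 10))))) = 2290911 / 62920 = 36.41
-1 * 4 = -4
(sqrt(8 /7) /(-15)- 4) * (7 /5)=-28 /5- 2 * sqrt(14) /75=-5.70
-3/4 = -0.75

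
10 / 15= 2 / 3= 0.67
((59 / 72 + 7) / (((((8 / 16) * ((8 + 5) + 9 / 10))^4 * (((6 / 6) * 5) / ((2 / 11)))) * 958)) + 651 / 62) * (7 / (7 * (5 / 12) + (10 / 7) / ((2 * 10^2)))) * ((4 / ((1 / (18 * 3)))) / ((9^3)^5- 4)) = 655764330140984484 / 24865283336361898451249279887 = 0.00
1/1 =1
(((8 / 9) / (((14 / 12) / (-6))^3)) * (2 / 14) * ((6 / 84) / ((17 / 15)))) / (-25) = 62208 / 1428595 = 0.04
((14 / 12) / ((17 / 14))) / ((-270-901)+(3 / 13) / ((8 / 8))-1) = -637 / 776883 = -0.00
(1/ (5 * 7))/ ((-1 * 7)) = -1/ 245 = -0.00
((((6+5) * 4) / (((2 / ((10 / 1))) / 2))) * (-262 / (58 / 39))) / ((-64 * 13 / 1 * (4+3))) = 21615 / 1624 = 13.31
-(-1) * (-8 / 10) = -4 / 5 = -0.80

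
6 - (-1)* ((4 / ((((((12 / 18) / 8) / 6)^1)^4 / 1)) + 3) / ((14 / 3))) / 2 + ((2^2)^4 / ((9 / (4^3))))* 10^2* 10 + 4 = 3361131049 / 252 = 13337821.62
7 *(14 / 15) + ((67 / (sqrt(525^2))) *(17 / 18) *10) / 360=2223779 / 340200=6.54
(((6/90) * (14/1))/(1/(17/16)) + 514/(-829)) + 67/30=86381/33160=2.60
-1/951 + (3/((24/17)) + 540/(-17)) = -3833617/129336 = -29.64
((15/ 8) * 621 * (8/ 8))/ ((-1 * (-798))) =3105/ 2128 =1.46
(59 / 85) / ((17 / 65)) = 767 / 289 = 2.65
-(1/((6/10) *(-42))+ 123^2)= -1906249/126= -15128.96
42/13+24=354/13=27.23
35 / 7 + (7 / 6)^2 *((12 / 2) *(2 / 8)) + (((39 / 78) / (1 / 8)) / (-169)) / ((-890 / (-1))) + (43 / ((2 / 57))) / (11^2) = 3749790697 / 218395320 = 17.17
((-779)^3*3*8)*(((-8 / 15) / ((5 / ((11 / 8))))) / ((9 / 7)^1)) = 1294227331.66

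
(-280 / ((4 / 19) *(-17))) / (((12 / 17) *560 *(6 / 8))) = 0.26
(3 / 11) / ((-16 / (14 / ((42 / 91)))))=-91 / 176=-0.52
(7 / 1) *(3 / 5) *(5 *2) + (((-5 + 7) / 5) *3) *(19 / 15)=1088 / 25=43.52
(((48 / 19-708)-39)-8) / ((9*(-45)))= 1.86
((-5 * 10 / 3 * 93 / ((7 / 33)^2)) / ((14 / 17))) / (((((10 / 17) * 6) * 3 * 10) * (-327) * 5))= 1084039 / 4486440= 0.24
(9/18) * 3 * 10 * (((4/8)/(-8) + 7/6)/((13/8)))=265/26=10.19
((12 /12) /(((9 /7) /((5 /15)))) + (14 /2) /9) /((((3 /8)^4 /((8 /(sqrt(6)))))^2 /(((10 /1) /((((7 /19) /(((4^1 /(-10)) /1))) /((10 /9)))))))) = -1632087572480 /4782969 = -341228.97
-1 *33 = -33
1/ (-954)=-1/ 954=-0.00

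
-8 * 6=-48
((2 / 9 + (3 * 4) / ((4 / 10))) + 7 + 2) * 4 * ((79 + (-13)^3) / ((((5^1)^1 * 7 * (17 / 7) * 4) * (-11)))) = 249218 / 2805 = 88.85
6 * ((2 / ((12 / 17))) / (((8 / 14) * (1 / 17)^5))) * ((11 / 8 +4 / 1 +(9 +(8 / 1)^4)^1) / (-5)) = -5556009769989 / 160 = -34725061062.43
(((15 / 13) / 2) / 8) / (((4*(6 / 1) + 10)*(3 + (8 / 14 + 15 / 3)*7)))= 5 / 99008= 0.00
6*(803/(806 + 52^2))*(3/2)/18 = 803/7020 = 0.11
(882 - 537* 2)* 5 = -960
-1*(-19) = 19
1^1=1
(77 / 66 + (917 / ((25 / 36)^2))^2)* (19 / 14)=23001471782323 / 4687500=4906980.65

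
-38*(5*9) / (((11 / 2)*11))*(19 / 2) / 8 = -16245 / 484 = -33.56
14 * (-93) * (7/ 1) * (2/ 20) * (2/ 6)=-1519/ 5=-303.80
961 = 961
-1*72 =-72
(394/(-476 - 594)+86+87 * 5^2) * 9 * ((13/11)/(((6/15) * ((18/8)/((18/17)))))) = 566016984/20009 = 28288.12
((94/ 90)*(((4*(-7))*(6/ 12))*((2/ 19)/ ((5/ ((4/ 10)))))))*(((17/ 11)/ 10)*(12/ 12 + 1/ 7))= -25568/ 1175625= -0.02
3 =3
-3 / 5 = -0.60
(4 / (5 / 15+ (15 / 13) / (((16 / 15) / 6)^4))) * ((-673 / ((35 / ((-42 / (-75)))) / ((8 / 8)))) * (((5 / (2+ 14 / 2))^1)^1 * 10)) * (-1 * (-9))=-1.86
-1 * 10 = -10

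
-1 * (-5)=5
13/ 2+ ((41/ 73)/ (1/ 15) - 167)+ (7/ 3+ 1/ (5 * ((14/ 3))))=-149.70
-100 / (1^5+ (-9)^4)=-50 / 3281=-0.02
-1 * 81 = -81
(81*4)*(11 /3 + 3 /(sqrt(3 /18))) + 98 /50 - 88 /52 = 386187 /325 + 972*sqrt(6) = 3569.17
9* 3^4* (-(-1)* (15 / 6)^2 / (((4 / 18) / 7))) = 1148175 / 8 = 143521.88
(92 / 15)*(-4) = -24.53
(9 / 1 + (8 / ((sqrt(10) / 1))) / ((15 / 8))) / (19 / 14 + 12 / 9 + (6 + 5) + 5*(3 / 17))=0.71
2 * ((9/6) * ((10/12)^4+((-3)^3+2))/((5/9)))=-132.40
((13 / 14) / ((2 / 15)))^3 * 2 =7414875 / 10976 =675.55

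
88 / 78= 44 / 39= 1.13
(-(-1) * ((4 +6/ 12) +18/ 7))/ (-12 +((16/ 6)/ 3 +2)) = -891/ 1148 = -0.78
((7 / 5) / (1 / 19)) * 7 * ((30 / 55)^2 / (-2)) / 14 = -1197 / 605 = -1.98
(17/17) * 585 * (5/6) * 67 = 65325/2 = 32662.50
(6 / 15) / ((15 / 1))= 2 / 75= 0.03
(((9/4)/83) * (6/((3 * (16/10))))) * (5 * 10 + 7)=2565/1328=1.93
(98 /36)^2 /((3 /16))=9604 /243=39.52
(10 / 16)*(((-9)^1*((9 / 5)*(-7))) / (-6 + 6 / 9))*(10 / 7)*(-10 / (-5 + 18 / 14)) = -42525 / 832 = -51.11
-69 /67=-1.03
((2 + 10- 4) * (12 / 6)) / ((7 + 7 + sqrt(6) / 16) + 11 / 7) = 1562624 / 1520621- 6272 * sqrt(6) / 1520621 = 1.02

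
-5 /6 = -0.83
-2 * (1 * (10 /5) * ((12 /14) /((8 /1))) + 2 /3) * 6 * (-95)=7030 /7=1004.29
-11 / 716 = -0.02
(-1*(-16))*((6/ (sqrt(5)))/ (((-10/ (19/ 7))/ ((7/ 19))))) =-4.29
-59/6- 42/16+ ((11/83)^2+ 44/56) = -13489001/1157352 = -11.66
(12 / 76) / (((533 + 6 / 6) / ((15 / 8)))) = 15 / 27056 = 0.00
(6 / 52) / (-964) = -3 / 25064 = -0.00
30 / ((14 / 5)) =75 / 7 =10.71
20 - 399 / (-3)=153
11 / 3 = 3.67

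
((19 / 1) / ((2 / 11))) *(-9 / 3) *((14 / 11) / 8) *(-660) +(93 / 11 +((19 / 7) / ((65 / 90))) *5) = 65955381 / 2002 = 32944.75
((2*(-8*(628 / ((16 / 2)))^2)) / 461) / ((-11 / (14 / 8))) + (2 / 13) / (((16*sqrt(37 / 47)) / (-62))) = 172543 / 5071 - 31*sqrt(1739) / 1924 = 33.35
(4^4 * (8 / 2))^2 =1048576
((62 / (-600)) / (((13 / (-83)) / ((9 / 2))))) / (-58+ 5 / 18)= -69471 / 1350700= -0.05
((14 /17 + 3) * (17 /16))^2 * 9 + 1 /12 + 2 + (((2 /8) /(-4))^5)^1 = 473804797 /3145728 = 150.62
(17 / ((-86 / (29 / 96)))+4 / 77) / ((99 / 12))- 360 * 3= -5664198857 / 5244624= -1080.00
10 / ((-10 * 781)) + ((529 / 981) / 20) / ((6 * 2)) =0.00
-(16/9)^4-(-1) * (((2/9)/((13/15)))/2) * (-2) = -873838/85293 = -10.25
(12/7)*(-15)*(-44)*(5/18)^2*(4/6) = 11000/189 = 58.20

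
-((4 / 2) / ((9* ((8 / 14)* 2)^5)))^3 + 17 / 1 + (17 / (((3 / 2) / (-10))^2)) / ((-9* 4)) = -12789868769289271 / 3206175906594816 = -3.99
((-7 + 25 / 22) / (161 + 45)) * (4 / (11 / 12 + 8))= -1548 / 121231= -0.01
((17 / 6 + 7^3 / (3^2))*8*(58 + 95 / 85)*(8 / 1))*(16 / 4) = 31602560 / 51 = 619658.04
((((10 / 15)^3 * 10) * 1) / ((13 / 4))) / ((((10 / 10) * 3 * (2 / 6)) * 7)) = 320 / 2457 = 0.13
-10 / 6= -5 / 3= -1.67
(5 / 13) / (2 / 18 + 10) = 45 / 1183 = 0.04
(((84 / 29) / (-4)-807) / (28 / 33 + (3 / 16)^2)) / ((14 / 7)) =-98942976 / 216485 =-457.04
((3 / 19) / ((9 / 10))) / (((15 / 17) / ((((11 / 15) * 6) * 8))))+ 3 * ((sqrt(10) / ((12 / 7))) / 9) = 7 * sqrt(10) / 36+ 5984 / 855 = 7.61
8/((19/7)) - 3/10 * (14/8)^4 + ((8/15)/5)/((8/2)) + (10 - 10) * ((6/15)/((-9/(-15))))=0.16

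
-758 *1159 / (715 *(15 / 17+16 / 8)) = -426.28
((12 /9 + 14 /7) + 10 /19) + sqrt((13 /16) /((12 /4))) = sqrt(39) /12 + 220 /57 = 4.38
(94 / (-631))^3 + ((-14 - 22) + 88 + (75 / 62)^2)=51629809300287 / 965764987804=53.46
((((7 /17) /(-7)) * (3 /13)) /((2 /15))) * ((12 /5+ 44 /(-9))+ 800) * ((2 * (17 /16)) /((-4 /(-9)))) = -20187 /52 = -388.21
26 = 26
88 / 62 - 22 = -638 / 31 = -20.58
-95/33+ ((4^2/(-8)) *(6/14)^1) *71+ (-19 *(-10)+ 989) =257626/231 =1115.26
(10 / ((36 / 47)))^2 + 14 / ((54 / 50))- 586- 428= -269111 / 324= -830.59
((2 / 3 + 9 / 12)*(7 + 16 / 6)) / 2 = 493 / 72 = 6.85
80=80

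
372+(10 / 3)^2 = 3448 / 9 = 383.11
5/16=0.31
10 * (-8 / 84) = -20 / 21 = -0.95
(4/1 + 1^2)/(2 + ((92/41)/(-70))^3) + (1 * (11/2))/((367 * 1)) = 2727453540951/1084462688969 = 2.52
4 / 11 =0.36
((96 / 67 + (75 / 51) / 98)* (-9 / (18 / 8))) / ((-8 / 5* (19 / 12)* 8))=2424165 / 8483272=0.29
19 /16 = 1.19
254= 254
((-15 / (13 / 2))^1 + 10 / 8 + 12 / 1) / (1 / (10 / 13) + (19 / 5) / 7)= 19915 / 3354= 5.94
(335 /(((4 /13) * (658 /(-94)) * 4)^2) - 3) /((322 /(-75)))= -1423725 /4039168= -0.35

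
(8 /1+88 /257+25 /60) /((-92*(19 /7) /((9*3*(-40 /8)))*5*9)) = 0.11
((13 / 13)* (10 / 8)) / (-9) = -5 / 36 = -0.14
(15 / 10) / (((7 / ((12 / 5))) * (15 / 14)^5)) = 153664 / 421875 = 0.36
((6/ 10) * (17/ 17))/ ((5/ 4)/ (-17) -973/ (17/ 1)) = -68/ 6495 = -0.01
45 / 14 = 3.21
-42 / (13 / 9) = -378 / 13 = -29.08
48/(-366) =-8/61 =-0.13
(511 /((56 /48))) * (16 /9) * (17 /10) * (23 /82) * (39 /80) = 371059 /2050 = 181.00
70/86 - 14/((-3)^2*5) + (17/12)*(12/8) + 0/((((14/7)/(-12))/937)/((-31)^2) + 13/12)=2.63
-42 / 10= -21 / 5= -4.20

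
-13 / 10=-1.30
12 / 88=3 / 22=0.14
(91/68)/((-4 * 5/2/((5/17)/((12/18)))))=-273/4624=-0.06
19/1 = 19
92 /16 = 23 /4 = 5.75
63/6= 21/2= 10.50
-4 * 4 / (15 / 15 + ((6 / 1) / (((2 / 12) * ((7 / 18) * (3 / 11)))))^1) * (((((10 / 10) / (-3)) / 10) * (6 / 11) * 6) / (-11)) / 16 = -42 / 1441715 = -0.00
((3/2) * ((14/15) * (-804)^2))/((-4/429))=-485296812/5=-97059362.40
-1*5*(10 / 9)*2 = -100 / 9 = -11.11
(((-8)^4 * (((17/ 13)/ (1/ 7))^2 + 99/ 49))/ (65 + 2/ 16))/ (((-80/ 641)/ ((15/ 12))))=-233219799040/ 4314401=-54056.12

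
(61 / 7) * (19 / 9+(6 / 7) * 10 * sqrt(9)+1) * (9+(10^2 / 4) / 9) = 11742256 / 3969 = 2958.49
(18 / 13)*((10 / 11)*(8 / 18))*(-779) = -62320 / 143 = -435.80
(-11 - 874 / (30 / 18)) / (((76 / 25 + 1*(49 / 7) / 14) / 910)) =-24360700 / 177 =-137631.07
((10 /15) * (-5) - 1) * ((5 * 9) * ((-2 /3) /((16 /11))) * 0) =0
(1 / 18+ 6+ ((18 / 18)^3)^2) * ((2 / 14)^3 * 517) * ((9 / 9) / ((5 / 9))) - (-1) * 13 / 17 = 1160793 / 58310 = 19.91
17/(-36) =-17/36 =-0.47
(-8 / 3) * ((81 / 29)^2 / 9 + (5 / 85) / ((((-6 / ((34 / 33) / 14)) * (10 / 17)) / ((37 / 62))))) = -625915291 / 271008045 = -2.31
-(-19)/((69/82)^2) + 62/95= 12432002/452295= 27.49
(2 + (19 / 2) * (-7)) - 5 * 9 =-219 / 2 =-109.50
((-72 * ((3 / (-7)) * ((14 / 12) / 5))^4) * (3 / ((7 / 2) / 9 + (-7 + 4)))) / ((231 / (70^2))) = 2268 / 12925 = 0.18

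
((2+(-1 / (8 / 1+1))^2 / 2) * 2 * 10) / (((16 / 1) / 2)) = 1625 / 324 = 5.02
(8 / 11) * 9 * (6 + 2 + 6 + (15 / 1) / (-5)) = 72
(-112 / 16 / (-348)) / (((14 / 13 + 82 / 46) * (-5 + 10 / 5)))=-2093 / 892620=-0.00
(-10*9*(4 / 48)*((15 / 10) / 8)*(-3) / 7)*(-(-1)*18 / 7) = 1215 / 784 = 1.55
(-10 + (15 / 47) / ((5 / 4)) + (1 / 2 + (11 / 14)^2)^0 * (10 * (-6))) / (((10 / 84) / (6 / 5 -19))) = 12253164 / 1175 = 10428.22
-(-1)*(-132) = -132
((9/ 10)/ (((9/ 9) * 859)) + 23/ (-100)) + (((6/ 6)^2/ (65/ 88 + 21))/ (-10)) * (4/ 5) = -38227707/ 164326700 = -0.23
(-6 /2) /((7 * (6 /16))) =-8 /7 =-1.14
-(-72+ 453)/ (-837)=127/ 279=0.46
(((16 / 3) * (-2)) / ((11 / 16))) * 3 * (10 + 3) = -6656 / 11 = -605.09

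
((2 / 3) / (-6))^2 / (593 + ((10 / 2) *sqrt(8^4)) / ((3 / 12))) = 1 / 151713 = 0.00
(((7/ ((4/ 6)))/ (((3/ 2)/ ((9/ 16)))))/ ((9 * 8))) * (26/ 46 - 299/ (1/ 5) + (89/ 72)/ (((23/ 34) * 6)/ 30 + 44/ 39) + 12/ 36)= -8055082721/ 98647552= -81.66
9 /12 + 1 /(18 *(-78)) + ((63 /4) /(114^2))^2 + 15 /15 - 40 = -447920557777 /11710123776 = -38.25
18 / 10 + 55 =284 / 5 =56.80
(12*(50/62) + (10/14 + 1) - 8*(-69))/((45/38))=516192/1085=475.75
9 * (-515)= -4635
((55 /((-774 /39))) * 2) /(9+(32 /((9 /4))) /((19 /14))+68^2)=-741 /620791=-0.00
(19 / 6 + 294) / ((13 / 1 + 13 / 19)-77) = -33877 / 7218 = -4.69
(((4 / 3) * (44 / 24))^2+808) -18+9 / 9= 64555 / 81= 796.98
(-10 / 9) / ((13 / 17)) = -170 / 117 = -1.45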